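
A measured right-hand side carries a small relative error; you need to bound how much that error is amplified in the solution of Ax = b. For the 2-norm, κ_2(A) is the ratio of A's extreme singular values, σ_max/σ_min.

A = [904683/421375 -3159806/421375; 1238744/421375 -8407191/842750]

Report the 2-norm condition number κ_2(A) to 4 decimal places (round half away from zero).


AᵀA = [94117521121/7102275625 -322632059022/7102275625; -322632059022/7102275625 4424734253641/28409102500]; tr = 7681926941/45454564, det = 17850625/45454564
λ_max, λ_min = (7681926941/45454564 ± √59008755957355607481/2066117388430096)/2 = 169, 105625/45454564
so κ_2 = √(169 / (105625/45454564)) = 269.6800

269.6800


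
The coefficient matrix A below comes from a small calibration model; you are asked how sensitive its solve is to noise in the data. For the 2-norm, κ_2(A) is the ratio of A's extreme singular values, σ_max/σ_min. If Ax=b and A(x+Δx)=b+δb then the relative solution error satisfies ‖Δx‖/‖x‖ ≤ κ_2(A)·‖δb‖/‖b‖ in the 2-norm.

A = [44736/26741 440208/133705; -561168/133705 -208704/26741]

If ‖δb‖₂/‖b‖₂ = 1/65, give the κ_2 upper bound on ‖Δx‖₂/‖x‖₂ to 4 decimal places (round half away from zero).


1.8615

M = AᵀA = [2159421696/105781225 161906688/4231249; 161906688/4231249 7590041856/105781225]. tr(M)=33735168/366025, det(M)=5308416/9150625
λ_max, λ_min = (33735168/366025 ± √45510027116544/5358972025)/2 = 2304/25, 2304/366025
so κ_2 = √((2304/25) / (2304/366025)) = 121.0000
worst-case relative error ≤ 121.0000 × 1/65 = 1.8615


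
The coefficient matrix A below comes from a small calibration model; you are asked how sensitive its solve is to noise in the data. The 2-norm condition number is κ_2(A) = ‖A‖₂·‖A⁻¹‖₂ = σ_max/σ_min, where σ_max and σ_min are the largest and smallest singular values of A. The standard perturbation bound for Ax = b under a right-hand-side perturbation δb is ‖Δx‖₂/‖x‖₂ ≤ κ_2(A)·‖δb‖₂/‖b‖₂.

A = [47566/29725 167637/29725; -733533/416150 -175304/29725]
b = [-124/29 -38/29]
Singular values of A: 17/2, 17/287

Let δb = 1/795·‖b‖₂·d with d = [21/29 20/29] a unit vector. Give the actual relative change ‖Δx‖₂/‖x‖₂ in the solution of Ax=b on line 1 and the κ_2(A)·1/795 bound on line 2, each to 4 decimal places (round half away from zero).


σ_max = 17/2, σ_min = 17/287
κ = σ_max/σ_min = (17/2)/(17/287) = 143.5000
κ_2(A)·‖δb‖/‖b‖ = 0.1805
solve Ax = b  →  x = [64.7624 -19.1341]
2-norm of b is 4.4721; of x, 67.5298
δb = ε·‖b‖·d = [0.0041 0.0039]; solving A·Δx = δb gives ‖Δx‖ = 0.0950
realised ‖Δx‖/‖x‖ = 0.0014
so the bound overstates the realised error by a factor of ≈ 128.3511 (computed from the unrounded values)

0.0014
0.1805


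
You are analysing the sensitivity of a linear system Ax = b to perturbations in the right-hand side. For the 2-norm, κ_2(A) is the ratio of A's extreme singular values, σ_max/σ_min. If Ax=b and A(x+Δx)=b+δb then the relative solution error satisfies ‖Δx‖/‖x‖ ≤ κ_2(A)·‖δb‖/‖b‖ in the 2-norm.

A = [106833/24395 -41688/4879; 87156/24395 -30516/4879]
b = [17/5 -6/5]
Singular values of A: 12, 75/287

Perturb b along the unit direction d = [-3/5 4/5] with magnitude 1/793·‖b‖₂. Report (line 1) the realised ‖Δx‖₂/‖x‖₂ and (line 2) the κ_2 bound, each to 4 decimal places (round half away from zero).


from the listed singular values, σ₁ = 12, σ_n = 75/287
κ_2(A) = 12 / (75/287) = 45.9200
κ_2(A)·‖δb‖/‖b‖ = 0.0579
solve Ax = b  →  x = [-10.0510 -5.5494]
‖b‖ = 3.6056, ‖x‖ = 11.4812
re-solving with b+δb shifts x by Δx of norm 0.0174
dividing the unrounded norms, ‖Δx‖/‖x‖ = 0.0015
realised/bound (from unrounded values) ≈ 0.0262

0.0015
0.0579


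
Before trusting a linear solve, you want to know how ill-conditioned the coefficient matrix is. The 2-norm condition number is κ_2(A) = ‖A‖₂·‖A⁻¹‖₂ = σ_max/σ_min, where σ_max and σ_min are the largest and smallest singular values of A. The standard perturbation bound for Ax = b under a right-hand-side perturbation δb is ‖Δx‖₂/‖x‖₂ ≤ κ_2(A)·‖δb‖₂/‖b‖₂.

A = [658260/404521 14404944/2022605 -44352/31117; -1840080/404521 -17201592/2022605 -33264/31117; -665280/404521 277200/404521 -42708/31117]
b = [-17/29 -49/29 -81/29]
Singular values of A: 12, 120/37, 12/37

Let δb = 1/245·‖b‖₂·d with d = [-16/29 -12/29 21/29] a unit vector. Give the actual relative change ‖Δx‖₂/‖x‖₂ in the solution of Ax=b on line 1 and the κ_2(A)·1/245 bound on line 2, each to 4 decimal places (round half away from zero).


0.0130
0.1510

largest singular value 12, smallest 12/37
κ_2(A) = 12 / (12/37) = 37.0000
worst-case relative error ≤ 37.0000 × 1/245 = 0.1510
solve Ax = b  →  x = [2.6132 -0.9986 -1.5948]
‖b‖₂ = 3.3166 and ‖x‖₂ = 3.2202
δb = ε·‖b‖·d = [-0.0075 -0.0056 0.0098]; solving A·Δx = δb gives ‖Δx‖ = 0.0417
dividing the unrounded norms, ‖Δx‖/‖x‖ = 0.0130
realised/bound (from unrounded values) ≈ 0.0858


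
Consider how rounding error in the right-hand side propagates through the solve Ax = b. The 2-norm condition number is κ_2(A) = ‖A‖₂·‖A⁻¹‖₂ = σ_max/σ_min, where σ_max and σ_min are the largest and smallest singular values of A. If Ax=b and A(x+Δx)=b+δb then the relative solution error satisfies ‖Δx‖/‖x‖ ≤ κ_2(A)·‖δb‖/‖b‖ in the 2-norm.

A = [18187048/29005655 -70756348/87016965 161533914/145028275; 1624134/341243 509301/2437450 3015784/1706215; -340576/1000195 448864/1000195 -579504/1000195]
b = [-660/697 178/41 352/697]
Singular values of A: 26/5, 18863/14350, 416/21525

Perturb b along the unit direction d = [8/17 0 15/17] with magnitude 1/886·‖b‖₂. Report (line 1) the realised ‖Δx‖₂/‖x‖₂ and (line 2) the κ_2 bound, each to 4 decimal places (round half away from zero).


0.1532
0.3037

σ_max = 26/5, σ_min = 416/21525
condition number: (26/5) ÷ (416/21525) = 269.0625
κ_2(A)·‖δb‖/‖b‖ = 0.3037
solve Ax = b  →  x = [1.1136 1.1018 -0.6727]
2-norm of b is 4.4721; of x, 1.7049
with δb = [0.0024 0.0000 0.0045], A·Δx = δb → ‖Δx‖ = 0.2612
dividing the unrounded norms, ‖Δx‖/‖x‖ = 0.1532
so the bound overstates the realised error by a factor of ≈ 1.9824 (computed from the unrounded values)


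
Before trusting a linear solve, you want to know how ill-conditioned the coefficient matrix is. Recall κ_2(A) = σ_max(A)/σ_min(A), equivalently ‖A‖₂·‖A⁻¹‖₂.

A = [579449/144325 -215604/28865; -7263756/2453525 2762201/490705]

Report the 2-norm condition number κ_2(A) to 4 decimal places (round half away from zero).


230.9200

AᵀA = [5991884869129/240791397025 -2246766560064/48158279405; -2246766560064/48158279405 842557755049/9631655881]; tr = 93618784586/833188225, det = 7890481/33327529
solving λ² − 93618784586/833188225·λ + 7890481/33327529 = 0 gives λ = 2809/25, 70225/33327529
σ_max=√(2809/25)=(53/5), σ_min=√(70225/33327529)=(265/5773) → κ = 230.9200


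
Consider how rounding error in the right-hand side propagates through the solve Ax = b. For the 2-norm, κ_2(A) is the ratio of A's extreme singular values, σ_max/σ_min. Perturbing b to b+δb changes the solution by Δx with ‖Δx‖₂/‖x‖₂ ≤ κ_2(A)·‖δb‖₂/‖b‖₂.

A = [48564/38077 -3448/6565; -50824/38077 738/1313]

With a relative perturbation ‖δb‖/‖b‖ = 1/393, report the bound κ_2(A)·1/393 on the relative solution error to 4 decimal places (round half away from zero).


0.6425

AᵀA = [34768/10201 -72432/51005; -72432/51005 150916/255025]; tr = 1020116/255025, det = 64/255025
solving λ² − 1020116/255025·λ + 64/255025 = 0 gives λ = 4, 16/255025
κ_2(A) = √(λ_max/λ_min) = √(4 / (16/255025)) = 252.5000
bound on ‖Δx‖/‖x‖: κ·ε = 252.5000·1/393 = 0.6425


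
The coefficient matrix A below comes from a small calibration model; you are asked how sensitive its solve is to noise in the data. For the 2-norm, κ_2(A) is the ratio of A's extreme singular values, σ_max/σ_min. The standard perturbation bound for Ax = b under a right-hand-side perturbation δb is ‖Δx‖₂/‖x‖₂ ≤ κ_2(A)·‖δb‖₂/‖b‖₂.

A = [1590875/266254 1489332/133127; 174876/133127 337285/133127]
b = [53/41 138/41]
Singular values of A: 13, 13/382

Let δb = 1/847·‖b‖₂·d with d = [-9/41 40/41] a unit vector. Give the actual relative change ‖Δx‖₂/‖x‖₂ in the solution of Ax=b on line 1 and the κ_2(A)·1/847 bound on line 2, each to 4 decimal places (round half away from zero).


from the listed singular values, σ₁ = 13, σ_n = 13/382
κ = σ_max/σ_min = 13/(13/382) = 382.0000
κ_2(A)·‖δb‖/‖b‖ = 0.4510
solve Ax = b  →  x = [-77.7104 41.6199]
‖b‖ = 3.6056, ‖x‖ = 88.1540
with δb = [-0.0009 0.0042], A·Δx = δb → ‖Δx‖ = 0.1251
dividing the unrounded norms, ‖Δx‖/‖x‖ = 0.0014
so the bound overstates the realised error by a factor of ≈ 317.8437 (computed from the unrounded values)

0.0014
0.4510


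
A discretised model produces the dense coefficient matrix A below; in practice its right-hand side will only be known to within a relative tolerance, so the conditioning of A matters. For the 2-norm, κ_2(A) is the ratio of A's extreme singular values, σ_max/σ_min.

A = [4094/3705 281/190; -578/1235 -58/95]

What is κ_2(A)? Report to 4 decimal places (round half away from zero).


M = AᵀA = [116968/81225 51983/27075; 51983/27075 92417/36100]. tr(M)=51985/12996, det(M)=1/3249
char-poly roots: 4 and 1/12996
σ_max=√4=2, σ_min=√(1/12996)=(1/114) → κ = 228.0000

228.0000


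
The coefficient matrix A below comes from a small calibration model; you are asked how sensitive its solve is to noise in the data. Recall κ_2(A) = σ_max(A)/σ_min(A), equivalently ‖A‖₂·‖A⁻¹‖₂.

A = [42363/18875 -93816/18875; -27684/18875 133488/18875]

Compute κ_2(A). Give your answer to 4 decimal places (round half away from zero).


form AᵀA = [20488221/2850125 -61358472/2850125; -61358472/2850125 212963904/2850125] with trace 1867617/22801 and determinant 1679616/22801
char-poly roots: 81 and 20736/22801
κ = σ_max/σ_min = 9/(144/151) = 9.4375

9.4375


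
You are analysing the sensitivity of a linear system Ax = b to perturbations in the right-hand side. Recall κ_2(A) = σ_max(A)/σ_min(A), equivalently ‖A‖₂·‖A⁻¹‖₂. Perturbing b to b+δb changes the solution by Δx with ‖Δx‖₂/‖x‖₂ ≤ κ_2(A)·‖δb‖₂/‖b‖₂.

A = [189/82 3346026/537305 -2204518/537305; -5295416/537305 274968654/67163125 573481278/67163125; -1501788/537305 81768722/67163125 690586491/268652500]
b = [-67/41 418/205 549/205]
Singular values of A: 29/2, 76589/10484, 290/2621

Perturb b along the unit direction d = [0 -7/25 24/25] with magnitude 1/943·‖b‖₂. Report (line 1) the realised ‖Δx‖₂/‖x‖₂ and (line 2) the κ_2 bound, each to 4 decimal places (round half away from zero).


0.0020
0.1390

from the listed singular values, σ₁ = 29/2, σ_n = 290/2621
κ_2(A) = (29/2) / (290/2621) = 131.0500
bound on ‖Δx‖/‖x‖: κ·ε = 131.0500·1/943 = 0.1390
solve Ax = b  →  x = [12.3163 3.5736 12.7411]
‖b‖₂ = 3.7417 and ‖x‖₂ = 18.0776
Δx = A⁻¹·δb where δb = 1/943·3.7417·d; ‖Δx‖ = 0.0359
dividing the unrounded norms, ‖Δx‖/‖x‖ = 0.0020
so the bound overstates the realised error by a factor of ≈ 70.0558 (computed from the unrounded values)


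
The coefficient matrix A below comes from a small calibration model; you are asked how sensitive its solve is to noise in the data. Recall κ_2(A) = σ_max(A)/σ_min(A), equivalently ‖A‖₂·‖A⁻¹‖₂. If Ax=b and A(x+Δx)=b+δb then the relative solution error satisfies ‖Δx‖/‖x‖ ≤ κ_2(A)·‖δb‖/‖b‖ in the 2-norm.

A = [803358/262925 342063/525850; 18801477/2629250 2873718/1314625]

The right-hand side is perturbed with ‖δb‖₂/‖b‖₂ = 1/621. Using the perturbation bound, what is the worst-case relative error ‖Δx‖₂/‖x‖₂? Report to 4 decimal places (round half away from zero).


0.0521

form AᵀA = [2473573639041/40905062500 180177867072/10226265625; 180177867072/10226265625 212770402209/40905062500] with trace 2149075233/32724050 and determinant 43046721/10471696
λ_max, λ_min = (2149075233/32724050 ± √1150229017241188416/267715862100625)/2 = 6561/100, 164025/2617924
σ_max=√(6561/100)=(81/10), σ_min=√(164025/2617924)=(405/1618) → κ = 32.3600
κ_2(A)·‖δb‖/‖b‖ = 0.0521


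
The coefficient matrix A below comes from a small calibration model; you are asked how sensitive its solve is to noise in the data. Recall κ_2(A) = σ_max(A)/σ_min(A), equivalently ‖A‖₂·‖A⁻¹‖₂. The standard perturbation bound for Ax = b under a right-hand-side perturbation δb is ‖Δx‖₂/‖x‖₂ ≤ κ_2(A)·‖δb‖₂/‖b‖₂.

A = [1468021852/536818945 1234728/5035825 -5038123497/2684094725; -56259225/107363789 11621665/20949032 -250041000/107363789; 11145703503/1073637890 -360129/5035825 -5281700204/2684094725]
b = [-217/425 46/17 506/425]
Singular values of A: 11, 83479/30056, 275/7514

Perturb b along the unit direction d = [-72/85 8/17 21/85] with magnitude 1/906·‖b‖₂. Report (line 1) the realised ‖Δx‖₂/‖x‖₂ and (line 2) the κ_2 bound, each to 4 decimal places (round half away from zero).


σ_max = 11, σ_min = 275/7514
condition number: 11 ÷ (275/7514) = 300.5600
κ_2(A)·‖δb‖/‖b‖ = 0.3317
solve Ax = b  →  x = [2.5677 53.4725 10.9978]
‖b‖ = 3.0000, ‖x‖ = 54.6521
re-solving with b+δb shifts x by Δx of norm 0.0905
relative error = 0.0017
so the bound overstates the realised error by a factor of ≈ 200.3910 (computed from the unrounded values)

0.0017
0.3317


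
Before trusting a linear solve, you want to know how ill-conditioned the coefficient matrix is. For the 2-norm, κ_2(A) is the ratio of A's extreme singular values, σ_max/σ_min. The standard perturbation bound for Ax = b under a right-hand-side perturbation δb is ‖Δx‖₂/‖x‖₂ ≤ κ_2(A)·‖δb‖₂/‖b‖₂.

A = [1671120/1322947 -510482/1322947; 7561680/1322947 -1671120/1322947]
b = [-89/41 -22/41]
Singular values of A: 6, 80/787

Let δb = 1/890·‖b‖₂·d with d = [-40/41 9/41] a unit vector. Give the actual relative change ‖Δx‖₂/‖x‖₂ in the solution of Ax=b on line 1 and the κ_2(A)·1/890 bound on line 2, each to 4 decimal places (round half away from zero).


0.0013
0.0663

largest singular value 6, smallest 80/787
condition number: 6 ÷ (80/787) = 59.0250
perturbation bound = 59.0250·1/890 = 0.0663
solve Ax = b  →  x = [4.1563 19.2317]
‖b‖ = 2.2361, ‖x‖ = 19.6757
re-solving with b+δb shifts x by Δx of norm 0.0247
relative error = 0.0013
so the bound overstates the realised error by a factor of ≈ 52.7955 (computed from the unrounded values)


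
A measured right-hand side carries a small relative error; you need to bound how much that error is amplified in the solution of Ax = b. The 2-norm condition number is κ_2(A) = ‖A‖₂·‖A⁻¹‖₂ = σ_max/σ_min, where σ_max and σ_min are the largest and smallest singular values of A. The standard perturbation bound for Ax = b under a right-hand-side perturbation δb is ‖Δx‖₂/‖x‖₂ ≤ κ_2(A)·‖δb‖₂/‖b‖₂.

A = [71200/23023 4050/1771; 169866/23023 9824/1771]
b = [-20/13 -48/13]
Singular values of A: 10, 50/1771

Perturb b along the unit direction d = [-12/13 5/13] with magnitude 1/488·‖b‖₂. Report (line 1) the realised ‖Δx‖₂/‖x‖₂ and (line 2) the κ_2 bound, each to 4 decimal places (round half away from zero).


σ_max = 10, σ_min = 50/1771
condition number: 10 ÷ (50/1771) = 354.2000
worst-case relative error ≤ 354.2000 × 1/488 = 0.7258
solve Ax = b  →  x = [-0.3200 -0.2400]
2-norm of b is 4.0000; of x, 0.4000
with δb = [-0.0076 0.0032], A·Δx = δb → ‖Δx‖ = 0.2903
dividing the unrounded norms, ‖Δx‖/‖x‖ = 0.7258
realised/bound = 1 exactly: the bound is attained for this b and d

0.7258
0.7258


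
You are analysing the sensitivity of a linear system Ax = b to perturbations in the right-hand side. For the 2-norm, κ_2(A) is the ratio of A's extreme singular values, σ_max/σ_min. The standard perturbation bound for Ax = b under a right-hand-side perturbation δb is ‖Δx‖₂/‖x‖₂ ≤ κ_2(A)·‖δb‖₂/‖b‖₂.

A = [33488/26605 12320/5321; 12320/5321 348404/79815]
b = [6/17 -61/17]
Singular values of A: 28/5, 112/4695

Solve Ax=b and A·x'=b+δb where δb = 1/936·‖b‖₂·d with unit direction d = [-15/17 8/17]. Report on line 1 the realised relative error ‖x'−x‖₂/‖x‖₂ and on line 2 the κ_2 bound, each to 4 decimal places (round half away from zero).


0.0019
0.2508

largest singular value 28/5, smallest 112/4695
condition number: (28/5) ÷ (112/4695) = 234.7500
bound on ‖Δx‖/‖x‖: κ·ε = 234.7500·1/936 = 0.2508
solve Ax = b  →  x = [73.7237 -39.9265]
‖b‖ = 3.6056, ‖x‖ = 83.8410
δb = ε·‖b‖·d = [-0.0034 0.0018]; solving A·Δx = δb gives ‖Δx‖ = 0.1615
relative error = 0.0019
so the bound overstates the realised error by a factor of ≈ 130.2185 (computed from the unrounded values)


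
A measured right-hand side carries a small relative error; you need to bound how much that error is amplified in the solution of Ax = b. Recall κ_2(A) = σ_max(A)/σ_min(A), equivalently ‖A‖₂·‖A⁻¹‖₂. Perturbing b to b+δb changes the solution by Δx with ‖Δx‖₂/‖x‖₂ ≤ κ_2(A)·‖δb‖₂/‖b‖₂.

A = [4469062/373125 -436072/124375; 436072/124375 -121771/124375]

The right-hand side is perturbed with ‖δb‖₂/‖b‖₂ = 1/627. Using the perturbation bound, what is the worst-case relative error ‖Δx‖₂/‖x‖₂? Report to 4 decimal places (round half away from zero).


0.4761

M = AᵀA = [6938862164/44551125 -674603384/14850375; -674603384/14850375 65595829/4950125]. tr(M)=60233797/356409, det(M)=114244/356409
char-poly roots: 169 and 676/356409
σ_max=√169=13, σ_min=√(676/356409)=(26/597) → κ = 298.5000
perturbation bound = 298.5000·1/627 = 0.4761


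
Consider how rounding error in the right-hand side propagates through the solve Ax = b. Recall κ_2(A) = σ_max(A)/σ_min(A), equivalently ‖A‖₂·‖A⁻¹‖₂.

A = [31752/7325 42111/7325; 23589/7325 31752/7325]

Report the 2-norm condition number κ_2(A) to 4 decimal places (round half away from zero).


293.0000

AᵀA = [62585217/2146225 83444256/2146225; 83444256/2146225 111261033/2146225]; tr = 6953850/85849, det = 6561/85849
λ_max, λ_min = (6953850/85849 ± √48353776801344/7370050801)/2 = 81, 81/85849
σ_max=√81=9, σ_min=√(81/85849)=(9/293) → κ = 293.0000


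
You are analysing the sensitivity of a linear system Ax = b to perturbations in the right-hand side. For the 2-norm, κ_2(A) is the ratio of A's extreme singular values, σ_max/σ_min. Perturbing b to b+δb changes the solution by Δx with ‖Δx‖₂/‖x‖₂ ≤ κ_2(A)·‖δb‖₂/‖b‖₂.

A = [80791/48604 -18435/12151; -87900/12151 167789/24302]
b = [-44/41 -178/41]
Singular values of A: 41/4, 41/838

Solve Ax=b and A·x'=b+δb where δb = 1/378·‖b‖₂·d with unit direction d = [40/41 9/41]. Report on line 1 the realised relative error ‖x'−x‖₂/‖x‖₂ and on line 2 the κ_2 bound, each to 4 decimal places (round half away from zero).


from the listed singular values, σ₁ = 41/4, σ_n = 41/838
κ = σ_max/σ_min = (41/4)/(41/838) = 209.5000
perturbation bound = 209.5000·1/378 = 0.5542
solve Ax = b  →  x = [-27.9092 -29.8705]
2-norm of b is 4.4721; of x, 40.8799
re-solving with b+δb shifts x by Δx of norm 0.2418
dividing the unrounded norms, ‖Δx‖/‖x‖ = 0.0059
so the bound overstates the realised error by a factor of ≈ 93.6955 (computed from the unrounded values)

0.0059
0.5542


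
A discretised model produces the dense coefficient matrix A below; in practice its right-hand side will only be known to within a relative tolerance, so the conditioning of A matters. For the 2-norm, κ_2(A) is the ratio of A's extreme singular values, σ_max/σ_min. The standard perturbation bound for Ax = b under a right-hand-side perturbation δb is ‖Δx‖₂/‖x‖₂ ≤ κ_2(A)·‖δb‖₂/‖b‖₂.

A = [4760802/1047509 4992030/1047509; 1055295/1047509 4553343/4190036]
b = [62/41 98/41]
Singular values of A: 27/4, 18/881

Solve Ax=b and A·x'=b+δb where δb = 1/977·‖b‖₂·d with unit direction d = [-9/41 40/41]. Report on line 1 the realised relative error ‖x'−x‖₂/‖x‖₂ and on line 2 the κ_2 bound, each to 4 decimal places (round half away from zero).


0.0014
0.3382

from the listed singular values, σ₁ = 27/4, σ_n = 18/881
κ = σ_max/σ_min = (27/4)/(18/881) = 330.3750
perturbation bound = 330.3750·1/977 = 0.3382
solve Ax = b  →  x = [-70.6807 67.7241]
‖b‖₂ = 2.8284 and ‖x‖₂ = 97.8893
Δx = A⁻¹·δb where δb = 1/977·2.8284·d; ‖Δx‖ = 0.1417
realised ‖Δx‖/‖x‖ = 0.0014
tightness: 0.0014 against a bound of 0.3382 (unrounded ratio ≈ 0.0043)


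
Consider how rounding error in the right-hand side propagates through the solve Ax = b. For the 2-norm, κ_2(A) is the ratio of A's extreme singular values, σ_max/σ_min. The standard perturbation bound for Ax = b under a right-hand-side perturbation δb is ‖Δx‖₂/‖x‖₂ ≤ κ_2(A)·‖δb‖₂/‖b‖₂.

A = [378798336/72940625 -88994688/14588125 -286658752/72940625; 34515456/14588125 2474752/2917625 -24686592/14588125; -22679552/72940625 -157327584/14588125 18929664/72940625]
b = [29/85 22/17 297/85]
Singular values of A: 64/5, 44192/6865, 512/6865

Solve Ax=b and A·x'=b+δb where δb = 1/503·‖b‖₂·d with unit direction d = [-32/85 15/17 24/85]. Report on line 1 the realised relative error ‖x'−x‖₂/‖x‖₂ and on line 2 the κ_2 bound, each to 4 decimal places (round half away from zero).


largest singular value 64/5, smallest 512/6865
κ_2(A) = (64/5) / (512/6865) = 171.6250
perturbation bound = 171.6250·1/503 = 0.3412
solve Ax = b  →  x = [16.0230 -0.2685 21.5032]
‖b‖₂ = 3.7417 and ‖x‖₂ = 26.8179
with δb = [-0.0028 0.0066 0.0021], A·Δx = δb → ‖Δx‖ = 0.0997
realised ‖Δx‖/‖x‖ = 0.0037
so the bound overstates the realised error by a factor of ≈ 91.7425 (computed from the unrounded values)

0.0037
0.3412


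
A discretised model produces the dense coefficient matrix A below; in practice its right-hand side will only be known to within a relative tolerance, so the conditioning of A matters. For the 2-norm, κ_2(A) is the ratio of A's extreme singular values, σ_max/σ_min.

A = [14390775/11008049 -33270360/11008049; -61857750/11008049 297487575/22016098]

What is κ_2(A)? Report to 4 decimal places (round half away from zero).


330.4480

M = AᵀA = [184573085625/5545103317 -442947983625/5545103317; -442947983625/5545103317 4252346345925/22180413268]. tr(M)=383895283725/1706185636, det(M)=791015625/1706185636
eigenvalues of AᵀA: λ = (tr ± √(tr²−4·det))/2 = 225, 3515625/1706185636
κ_2(A) = √(λ_max/λ_min) = √(225 / (3515625/1706185636)) = 330.4480


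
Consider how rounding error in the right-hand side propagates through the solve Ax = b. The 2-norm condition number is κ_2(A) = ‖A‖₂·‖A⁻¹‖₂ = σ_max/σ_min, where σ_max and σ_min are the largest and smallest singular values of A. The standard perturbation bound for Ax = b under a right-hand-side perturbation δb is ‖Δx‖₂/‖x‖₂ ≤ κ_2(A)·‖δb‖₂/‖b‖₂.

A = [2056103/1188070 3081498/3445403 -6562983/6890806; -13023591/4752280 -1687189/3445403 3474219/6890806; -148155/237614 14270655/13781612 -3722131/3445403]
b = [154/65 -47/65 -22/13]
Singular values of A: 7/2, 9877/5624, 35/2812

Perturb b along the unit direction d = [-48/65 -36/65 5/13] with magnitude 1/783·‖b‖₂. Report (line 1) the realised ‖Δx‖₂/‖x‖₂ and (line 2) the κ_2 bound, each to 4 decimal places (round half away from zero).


0.0019
0.3591

σ_max = 7/2, σ_min = 35/2812
κ = σ_max/σ_min = (7/2)/(35/2812) = 281.2000
κ_2(A)·‖δb‖/‖b‖ = 0.3591
solve Ax = b  →  x = [0.7465 -116.5695 -110.5963]
‖b‖ = 3.0000, ‖x‖ = 160.6877
δb = ε·‖b‖·d = [-0.0028 -0.0021 0.0015]; solving A·Δx = δb gives ‖Δx‖ = 0.3078
realised ‖Δx‖/‖x‖ = 0.0019
realised/bound (from unrounded values) ≈ 0.0053


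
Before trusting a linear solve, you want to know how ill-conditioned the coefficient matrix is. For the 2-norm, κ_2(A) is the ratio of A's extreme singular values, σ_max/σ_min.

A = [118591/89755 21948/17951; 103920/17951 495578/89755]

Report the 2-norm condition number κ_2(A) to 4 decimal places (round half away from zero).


309.5000

AᵀA = [284047985281/8055960025 54103301028/1611192005; 54103301028/1611192005 257640421684/8055960025]; tr = 128820073/1915805, det = 11303044/239475625
eigenvalues of AᵀA: λ = (tr ± √(tr²−4·det))/2 = 1681/25, 6724/9579025
so κ_2 = √((1681/25) / (6724/9579025)) = 309.5000


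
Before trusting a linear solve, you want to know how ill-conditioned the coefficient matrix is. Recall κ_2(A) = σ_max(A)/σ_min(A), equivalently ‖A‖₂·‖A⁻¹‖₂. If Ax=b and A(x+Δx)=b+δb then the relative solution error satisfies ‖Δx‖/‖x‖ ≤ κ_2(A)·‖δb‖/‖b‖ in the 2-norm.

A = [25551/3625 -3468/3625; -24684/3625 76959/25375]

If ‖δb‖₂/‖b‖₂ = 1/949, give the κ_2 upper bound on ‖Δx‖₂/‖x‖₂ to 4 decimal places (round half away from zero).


form AᵀA = [1500777/15625 -2996352/109375; -2996352/109375 7743177/765625] with trace 5202/49 and determinant 6765201/30625
char-poly roots: 2601/25 and 2601/1225
κ = σ_max/σ_min = (51/5)/(51/35) = 7.0000
κ_2(A)·‖δb‖/‖b‖ = 0.0074

0.0074


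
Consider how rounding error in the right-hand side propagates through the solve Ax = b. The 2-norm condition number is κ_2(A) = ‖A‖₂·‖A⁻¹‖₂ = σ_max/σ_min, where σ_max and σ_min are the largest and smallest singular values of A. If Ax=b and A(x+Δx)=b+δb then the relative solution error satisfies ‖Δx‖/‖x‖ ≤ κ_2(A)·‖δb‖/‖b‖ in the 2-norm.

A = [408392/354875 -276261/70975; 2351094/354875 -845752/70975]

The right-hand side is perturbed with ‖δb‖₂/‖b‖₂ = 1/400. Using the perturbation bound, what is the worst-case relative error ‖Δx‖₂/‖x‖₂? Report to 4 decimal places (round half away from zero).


0.0418

AᵀA = [9111083236/201498025 -3362024376/40299605; -3362024376/40299605 1266586537/8059921]; tr = 141092549/697225, det = 101646724/697225
solving λ² − 141092549/697225·λ + 101646724/697225 = 0 gives λ = 5041/25, 20164/27889
σ_max=√(5041/25)=(71/5), σ_min=√(20164/27889)=(142/167) → κ = 16.7000
worst-case relative error ≤ 16.7000 × 1/400 = 0.0418


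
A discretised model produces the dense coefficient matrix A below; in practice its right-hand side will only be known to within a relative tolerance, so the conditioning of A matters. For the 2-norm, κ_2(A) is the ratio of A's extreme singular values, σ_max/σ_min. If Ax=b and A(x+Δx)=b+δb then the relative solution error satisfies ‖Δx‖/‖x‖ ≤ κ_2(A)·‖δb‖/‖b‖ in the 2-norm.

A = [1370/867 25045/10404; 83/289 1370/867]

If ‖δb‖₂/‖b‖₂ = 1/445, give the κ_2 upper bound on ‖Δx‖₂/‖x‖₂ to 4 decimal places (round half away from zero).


0.0131

AᵀA = [6709/2601 66445/15606; 66445/15606 3105625/374544]; tr = 14089/1296, det = 4225/1296
solving λ² − 14089/1296·λ + 4225/1296 = 0 gives λ = 169/16, 25/81
so κ_2 = √((169/16) / (25/81)) = 5.8500
κ_2(A)·‖δb‖/‖b‖ = 0.0131


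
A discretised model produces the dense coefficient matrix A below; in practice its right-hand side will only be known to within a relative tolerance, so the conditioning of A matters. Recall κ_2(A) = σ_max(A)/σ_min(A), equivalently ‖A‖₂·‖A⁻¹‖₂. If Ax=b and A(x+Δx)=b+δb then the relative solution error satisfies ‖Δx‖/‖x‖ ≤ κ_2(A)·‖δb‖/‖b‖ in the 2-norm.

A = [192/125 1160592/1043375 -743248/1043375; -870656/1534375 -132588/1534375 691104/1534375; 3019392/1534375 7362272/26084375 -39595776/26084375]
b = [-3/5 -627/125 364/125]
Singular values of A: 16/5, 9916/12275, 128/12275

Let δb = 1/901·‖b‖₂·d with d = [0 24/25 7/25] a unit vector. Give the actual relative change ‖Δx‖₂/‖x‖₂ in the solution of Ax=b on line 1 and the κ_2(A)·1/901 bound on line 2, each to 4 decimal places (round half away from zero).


0.0016
0.3406

σ_max = 16/5, σ_min = 128/12275
κ = σ_max/σ_min = (16/5)/(128/12275) = 306.8750
worst-case relative error ≤ 306.8750 × 1/901 = 0.3406
solve Ax = b  →  x = [-229.4063 141.3997 -273.0160]
‖b‖₂ = 5.8310 and ‖x‖₂ = 383.6129
re-solving with b+δb shifts x by Δx of norm 0.6206
dividing the unrounded norms, ‖Δx‖/‖x‖ = 0.0016
so the bound overstates the realised error by a factor of ≈ 210.5250 (computed from the unrounded values)


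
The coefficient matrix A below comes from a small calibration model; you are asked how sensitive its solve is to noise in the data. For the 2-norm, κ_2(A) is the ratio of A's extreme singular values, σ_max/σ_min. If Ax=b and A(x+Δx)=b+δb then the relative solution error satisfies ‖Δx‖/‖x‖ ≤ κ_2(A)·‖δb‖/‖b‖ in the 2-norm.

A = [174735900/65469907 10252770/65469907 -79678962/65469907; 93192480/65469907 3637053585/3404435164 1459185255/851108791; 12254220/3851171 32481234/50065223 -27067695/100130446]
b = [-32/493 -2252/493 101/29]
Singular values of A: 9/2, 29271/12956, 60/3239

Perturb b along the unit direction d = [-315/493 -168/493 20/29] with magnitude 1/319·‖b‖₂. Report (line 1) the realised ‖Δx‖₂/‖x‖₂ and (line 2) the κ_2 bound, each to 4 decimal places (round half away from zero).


largest singular value 9/2, smallest 60/3239
condition number: (9/2) ÷ (60/3239) = 242.9250
perturbation bound = 242.9250·1/319 = 0.7615
solve Ax = b  →  x = [47.6168 -195.0975 79.3726]
2-norm of b is 5.7446; of x, 215.9407
re-solving with b+δb shifts x by Δx of norm 0.9721
relative error = 0.0045
so the bound overstates the realised error by a factor of ≈ 169.1570 (computed from the unrounded values)

0.0045
0.7615


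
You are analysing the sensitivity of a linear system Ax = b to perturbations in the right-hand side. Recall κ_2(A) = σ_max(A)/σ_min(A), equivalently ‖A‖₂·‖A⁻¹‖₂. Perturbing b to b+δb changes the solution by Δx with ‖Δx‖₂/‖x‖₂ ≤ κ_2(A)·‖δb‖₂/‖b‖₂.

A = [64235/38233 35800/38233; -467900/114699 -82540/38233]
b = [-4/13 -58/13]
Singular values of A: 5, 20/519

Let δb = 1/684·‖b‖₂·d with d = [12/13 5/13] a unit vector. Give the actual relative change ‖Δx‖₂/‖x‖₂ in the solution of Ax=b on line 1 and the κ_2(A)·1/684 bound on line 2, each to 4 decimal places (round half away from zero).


0.0033
0.1897

from the listed singular values, σ₁ = 5, σ_n = 20/519
κ = σ_max/σ_min = 5/(20/519) = 129.7500
κ_2(A)·‖δb‖/‖b‖ = 0.1897
solve Ax = b  →  x = [25.1294 -45.4176]
‖b‖₂ = 4.4721 and ‖x‖₂ = 51.9062
re-solving with b+δb shifts x by Δx of norm 0.1697
relative error = 0.0033
tightness: 0.0033 against a bound of 0.1897 (unrounded ratio ≈ 0.0172)


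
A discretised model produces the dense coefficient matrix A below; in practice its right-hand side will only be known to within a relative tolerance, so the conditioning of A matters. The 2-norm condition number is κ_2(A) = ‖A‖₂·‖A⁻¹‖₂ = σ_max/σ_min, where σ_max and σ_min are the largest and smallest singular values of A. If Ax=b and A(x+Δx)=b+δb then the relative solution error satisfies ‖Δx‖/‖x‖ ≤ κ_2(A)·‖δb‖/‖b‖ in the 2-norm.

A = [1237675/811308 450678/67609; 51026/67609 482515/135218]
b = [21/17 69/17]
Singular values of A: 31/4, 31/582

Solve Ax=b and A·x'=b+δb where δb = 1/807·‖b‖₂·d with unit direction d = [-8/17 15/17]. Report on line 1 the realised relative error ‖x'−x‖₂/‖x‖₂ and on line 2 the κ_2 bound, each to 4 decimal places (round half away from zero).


0.0018
0.1803

largest singular value 31/4, smallest 31/582
κ_2(A) = (31/4) / (31/582) = 145.5000
κ_2(A)·‖δb‖/‖b‖ = 0.1803
solve Ax = b  →  x = [-54.8639 12.7411]
2-norm of b is 4.2426; of x, 56.3239
δb = ε·‖b‖·d = [-0.0025 0.0046]; solving A·Δx = δb gives ‖Δx‖ = 0.0987
dividing the unrounded norms, ‖Δx‖/‖x‖ = 0.0018
so the bound overstates the realised error by a factor of ≈ 102.8865 (computed from the unrounded values)


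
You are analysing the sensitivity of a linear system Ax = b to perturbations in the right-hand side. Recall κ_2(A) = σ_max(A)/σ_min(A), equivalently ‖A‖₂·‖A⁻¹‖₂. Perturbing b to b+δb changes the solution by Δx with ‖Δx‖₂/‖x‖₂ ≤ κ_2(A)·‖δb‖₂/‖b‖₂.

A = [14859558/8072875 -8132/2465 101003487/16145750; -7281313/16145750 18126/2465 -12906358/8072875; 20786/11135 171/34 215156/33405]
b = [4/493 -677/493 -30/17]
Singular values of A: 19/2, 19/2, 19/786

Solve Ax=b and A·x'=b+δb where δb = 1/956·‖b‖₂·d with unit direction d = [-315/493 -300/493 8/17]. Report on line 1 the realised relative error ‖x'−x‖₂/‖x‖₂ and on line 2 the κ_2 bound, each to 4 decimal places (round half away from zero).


0.4111
0.4111

largest singular value 19/2, smallest 19/786
condition number: (19/2) ÷ (19/786) = 393.0000
perturbation bound = 393.0000·1/956 = 0.4111
solve Ax = b  →  x = [-0.0295 -0.2105 -0.1011]
2-norm of b is 2.2361; of x, 0.2354
with δb = [-0.0015 -0.0014 0.0011], A·Δx = δb → ‖Δx‖ = 0.0968
dividing the unrounded norms, ‖Δx‖/‖x‖ = 0.4111
so the bound is sharp here: realised error equals the bound


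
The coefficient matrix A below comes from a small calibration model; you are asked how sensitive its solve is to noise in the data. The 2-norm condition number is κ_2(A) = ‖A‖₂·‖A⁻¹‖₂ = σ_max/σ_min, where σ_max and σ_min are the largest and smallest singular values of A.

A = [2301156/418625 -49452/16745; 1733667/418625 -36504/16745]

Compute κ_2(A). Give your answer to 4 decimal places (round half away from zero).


form AᵀA = [332036808129/7009875625 -35416509336/1401975125; -35416509336/1401975125 755608464/56079005] with trace 1475736561/24255625 and determinant 37015056/606390625
λ_max, λ_min = (1475736561/24255625 ± √2177654745741276321/588335344140625)/2 = 1521/25, 24336/24255625
so κ_2 = √((1521/25) / (24336/24255625)) = 246.2500

246.2500


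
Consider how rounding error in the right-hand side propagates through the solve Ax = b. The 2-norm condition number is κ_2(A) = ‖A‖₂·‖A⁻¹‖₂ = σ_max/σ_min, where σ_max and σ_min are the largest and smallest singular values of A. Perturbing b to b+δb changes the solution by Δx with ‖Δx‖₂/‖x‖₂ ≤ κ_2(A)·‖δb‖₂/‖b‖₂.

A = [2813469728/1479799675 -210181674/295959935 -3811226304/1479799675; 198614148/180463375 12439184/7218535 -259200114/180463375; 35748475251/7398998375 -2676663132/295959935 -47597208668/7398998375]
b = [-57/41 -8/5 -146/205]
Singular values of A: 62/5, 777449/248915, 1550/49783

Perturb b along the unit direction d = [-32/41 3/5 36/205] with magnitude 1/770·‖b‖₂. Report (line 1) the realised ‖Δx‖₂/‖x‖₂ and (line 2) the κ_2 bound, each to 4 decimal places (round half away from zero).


0.1445
0.5172

σ_max = 62/5, σ_min = 1550/49783
condition number: (62/5) ÷ (1550/49783) = 398.2640
worst-case relative error ≤ 398.2640 × 1/770 = 0.5172
solve Ax = b  →  x = [-0.3116 -0.3832 0.4154]
‖b‖ = 2.2361, ‖x‖ = 0.6454
re-solving with b+δb shifts x by Δx of norm 0.0933
realised ‖Δx‖/‖x‖ = 0.1445
tightness: 0.1445 against a bound of 0.5172 (unrounded ratio ≈ 0.2794)


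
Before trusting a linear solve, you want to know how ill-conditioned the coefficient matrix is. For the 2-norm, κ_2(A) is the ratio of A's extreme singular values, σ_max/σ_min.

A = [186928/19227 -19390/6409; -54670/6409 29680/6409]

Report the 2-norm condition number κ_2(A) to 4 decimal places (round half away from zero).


AᵀA = [73533124/439569 -10097920/146523; -10097920/146523 1494500/48841]; tr = 514696/2601, det = 960400/2601
solving λ² − 514696/2601·λ + 960400/2601 = 0 gives λ = 196, 4900/2601
κ_2(A) = √(λ_max/λ_min) = √(196 / (4900/2601)) = 10.2000

10.2000


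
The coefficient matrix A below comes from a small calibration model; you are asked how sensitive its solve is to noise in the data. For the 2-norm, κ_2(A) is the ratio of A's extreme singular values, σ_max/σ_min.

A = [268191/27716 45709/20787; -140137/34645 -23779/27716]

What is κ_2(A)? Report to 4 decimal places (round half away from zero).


AᵀA = [12499256641/113635600 35153188/1420445; 35153188/1420445 227916985/40908816]; tr = 35155037/304200, det = 3418801/9734400
λ_max, λ_min = (35155037/304200 ± √77234164160209/5783602500)/2 = 1849/16, 1849/608400
so κ_2 = √((1849/16) / (1849/608400)) = 195.0000

195.0000


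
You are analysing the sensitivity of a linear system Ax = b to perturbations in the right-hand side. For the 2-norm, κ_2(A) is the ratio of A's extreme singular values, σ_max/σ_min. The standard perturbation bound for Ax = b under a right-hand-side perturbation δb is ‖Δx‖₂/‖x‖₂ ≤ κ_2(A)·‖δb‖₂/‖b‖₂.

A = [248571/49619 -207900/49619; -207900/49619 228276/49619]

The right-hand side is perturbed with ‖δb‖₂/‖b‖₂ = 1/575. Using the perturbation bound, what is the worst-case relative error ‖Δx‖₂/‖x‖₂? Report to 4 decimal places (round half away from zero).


0.0257

AᵀA = [124863201/2927521 -117879300/2927521; -117879300/2927521 113355936/2927521]; tr = 283257/3481, det = 104976/3481
solving λ² − 283257/3481·λ + 104976/3481 = 0 gives λ = 81, 1296/3481
κ = σ_max/σ_min = 9/(36/59) = 14.7500
perturbation bound = 14.7500·1/575 = 0.0257


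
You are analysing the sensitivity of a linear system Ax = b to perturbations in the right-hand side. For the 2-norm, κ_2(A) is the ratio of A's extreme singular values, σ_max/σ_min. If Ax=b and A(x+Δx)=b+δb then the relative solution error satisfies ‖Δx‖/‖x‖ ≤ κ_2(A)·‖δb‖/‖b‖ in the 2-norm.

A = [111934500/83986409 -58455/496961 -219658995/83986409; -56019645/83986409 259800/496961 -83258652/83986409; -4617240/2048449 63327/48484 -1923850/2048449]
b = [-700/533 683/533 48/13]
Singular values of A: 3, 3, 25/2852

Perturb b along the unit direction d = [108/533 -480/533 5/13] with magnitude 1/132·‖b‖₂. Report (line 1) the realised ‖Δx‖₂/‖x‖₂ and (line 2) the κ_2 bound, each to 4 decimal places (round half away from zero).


σ_max = 3, σ_min = 25/2852
κ_2(A) = 3 / (25/2852) = 342.2400
worst-case relative error ≤ 342.2400 × 1/132 = 2.5927
solve Ax = b  →  x = [-1.2142 0.6275 -0.1448]
2-norm of b is 4.1231; of x, 1.3744
re-solving with b+δb shifts x by Δx of norm 3.5634
dividing the unrounded norms, ‖Δx‖/‖x‖ = 2.5927
so the bound is sharp here: realised error equals the bound

2.5927
2.5927


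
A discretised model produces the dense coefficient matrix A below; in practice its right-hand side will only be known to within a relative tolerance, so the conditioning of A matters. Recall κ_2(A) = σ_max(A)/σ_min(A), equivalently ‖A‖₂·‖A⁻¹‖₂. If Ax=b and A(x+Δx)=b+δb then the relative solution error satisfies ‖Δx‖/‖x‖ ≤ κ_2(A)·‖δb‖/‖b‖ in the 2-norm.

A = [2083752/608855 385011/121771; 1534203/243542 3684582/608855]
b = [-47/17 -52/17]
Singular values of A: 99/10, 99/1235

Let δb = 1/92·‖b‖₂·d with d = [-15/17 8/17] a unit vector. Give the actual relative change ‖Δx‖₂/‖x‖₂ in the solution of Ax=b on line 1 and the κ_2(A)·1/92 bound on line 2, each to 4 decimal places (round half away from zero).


0.0448
1.3424

σ_max = 99/10, σ_min = 99/1235
κ = σ_max/σ_min = (99/10)/(99/1235) = 123.5000
bound on ‖Δx‖/‖x‖: κ·ε = 123.5000·1/92 = 1.3424
solve Ax = b  →  x = [-8.8959 8.7548]
2-norm of b is 4.1231; of x, 12.4813
Δx = A⁻¹·δb where δb = 1/92·4.1231·d; ‖Δx‖ = 0.5591
relative error = 0.0448
so the bound overstates the realised error by a factor of ≈ 29.9689 (computed from the unrounded values)
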